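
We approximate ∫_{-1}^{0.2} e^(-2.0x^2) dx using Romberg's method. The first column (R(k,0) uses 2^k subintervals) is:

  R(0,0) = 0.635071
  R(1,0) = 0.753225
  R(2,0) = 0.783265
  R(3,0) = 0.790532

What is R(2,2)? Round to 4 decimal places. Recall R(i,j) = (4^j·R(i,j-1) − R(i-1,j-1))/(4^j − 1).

R(1,1) = 0.753225 + (0.753225 − 0.635071)/3 = 0.792610
R(2,1) = (4·0.783265 − 0.753225) / 3 = 0.793278
R(2,2) = 0.793278 + (0.793278 − 0.792610)/15 = 0.793323

0.7933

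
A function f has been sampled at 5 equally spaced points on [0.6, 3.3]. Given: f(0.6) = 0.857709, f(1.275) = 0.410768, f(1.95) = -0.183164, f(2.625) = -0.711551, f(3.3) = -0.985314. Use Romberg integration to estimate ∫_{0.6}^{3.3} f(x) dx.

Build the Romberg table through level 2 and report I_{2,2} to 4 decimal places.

-0.3815

I_{0,0} (trapezoid, 1 panel, h=2.7000): -0.172267
I_{1,0} (trapezoid, 2 panels, h=1.3500): -0.333405
I_{2,0} (trapezoid, 4 panels, h=0.6750): -0.369731
I_{1,1} = -0.333405 + (-0.333405 − (-0.172267))/3 = -0.387118
I_{2,1} = -0.369731 + (-0.369731 − (-0.333405))/3 = -0.381840
I_{2,2} = -0.381840 + (-0.381840 − (-0.387118))/15 = -0.381488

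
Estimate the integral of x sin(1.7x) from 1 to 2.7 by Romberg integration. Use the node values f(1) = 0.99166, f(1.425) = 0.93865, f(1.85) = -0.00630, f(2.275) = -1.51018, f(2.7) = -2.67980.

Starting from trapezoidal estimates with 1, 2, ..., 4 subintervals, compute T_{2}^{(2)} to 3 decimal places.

T_{0}^{(0)} (trapezoid, 1 panel, h=1.7000): -1.43492
T_{1}^{(0)} (trapezoid, 2 panels, h=0.8500): -0.72281
T_{2}^{(0)} (trapezoid, 4 panels, h=0.4250): -0.60431
T_{1}^{(1)} = -0.72281 + (-0.72281 − (-1.43492))/3 = -0.48544
T_{2}^{(1)} = -0.60431 + (-0.60431 − (-0.72281))/3 = -0.56481
T_{2}^{(2)} = -0.56481 + (-0.56481 − (-0.48544))/15 = -0.57010

-0.570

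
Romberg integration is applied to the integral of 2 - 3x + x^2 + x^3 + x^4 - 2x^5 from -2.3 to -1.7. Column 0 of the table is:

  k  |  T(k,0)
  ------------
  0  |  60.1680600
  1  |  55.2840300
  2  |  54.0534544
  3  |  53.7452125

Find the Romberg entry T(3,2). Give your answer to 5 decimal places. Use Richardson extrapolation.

T(2,1) = (4·54.0534544 − 55.2840300) / 3 = 53.6432625
T(3,1) = (4·53.7452125 − 54.0534544) / 3 = 53.6424652
T(3,2) = (16·53.6424652 − 53.6432625) / 15 = 53.6424120

53.64241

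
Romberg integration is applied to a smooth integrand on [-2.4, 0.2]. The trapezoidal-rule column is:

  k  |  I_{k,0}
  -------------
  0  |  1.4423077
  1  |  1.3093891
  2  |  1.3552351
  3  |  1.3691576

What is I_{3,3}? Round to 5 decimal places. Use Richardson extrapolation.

1.37396

I_{1,1} = (4·1.3093891 − 1.4423077) / 3 = 1.2650829
I_{2,1} = (4·1.3552351 − 1.3093891) / 3 = 1.3705171
I_{3,1} = (4·1.3691576 − 1.3552351) / 3 = 1.3737984
I_{2,2} = (16·1.3705171 − 1.2650829) / 15 = 1.3775460
I_{3,2} = (16·1.3737984 − 1.3705171) / 15 = 1.3740172
I_{3,3} = 1.3740172 + (1.3740172 − 1.3775460)/63 = 1.3739612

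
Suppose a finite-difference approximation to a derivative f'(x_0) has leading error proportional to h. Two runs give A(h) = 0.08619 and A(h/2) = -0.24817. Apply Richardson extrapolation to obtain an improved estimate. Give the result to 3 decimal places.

-0.583

The leading error scales as h; refining by a factor of 2 reduces it by 2^1 = 2.
Extrapolated value = (2·A(h/2) − A(h)) / (2 − 1)
= (2·(-0.24817) − 0.08619) / 1
= -0.58253 / 1 = -0.58253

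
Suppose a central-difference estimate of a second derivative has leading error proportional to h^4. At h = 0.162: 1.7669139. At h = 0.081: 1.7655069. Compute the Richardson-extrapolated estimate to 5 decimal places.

The leading error scales as h^4; refining by a factor of 2 reduces it by 2^4 = 16.
Extrapolated value = (16·A(h/2) − A(h)) / (16 − 1)
= (16·1.7655069 − 1.7669139) / 15
= 26.4811965 / 15 = 1.7654131

1.76541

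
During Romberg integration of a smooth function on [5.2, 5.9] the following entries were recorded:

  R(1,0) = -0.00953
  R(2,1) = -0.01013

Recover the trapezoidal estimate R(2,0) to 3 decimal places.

-0.010

From R(2,1) = (4·R(2,0) − R(1,0))/3, solve for R(2,0):
4·R(2,0) = 3·(-0.01013) + (-0.00953) = -0.03992
R(2,0) = -0.00998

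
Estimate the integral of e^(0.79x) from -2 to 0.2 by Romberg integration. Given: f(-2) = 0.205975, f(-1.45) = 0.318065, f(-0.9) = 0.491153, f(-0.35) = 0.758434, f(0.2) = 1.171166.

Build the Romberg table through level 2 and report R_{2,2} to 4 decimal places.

R_{0,0} (trapezoid, 1 panel, h=2.2000): 1.514855
R_{1,0} (trapezoid, 2 panels, h=1.1000): 1.297696
R_{2,0} (trapezoid, 4 panels, h=0.5500): 1.240922
R_{1,1} = 1.297696 + (1.297696 − 1.514855)/3 = 1.225310
R_{2,1} = 1.240922 + (1.240922 − 1.297696)/3 = 1.221997
R_{2,2} = 1.221997 + (1.221997 − 1.225310)/15 = 1.221776

1.2218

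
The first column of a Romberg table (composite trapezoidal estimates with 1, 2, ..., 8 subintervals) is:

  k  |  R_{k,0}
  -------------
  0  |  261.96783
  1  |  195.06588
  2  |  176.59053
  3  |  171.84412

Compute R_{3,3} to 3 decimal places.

170.250

R_{1,1} = 195.06588 + (195.06588 − 261.96783)/3 = 172.76523
R_{2,1} = (4·176.59053 − 195.06588) / 3 = 170.43208
R_{3,1} = 171.84412 + (171.84412 − 176.59053)/3 = 170.26198
R_{2,2} = (16·170.43208 − 172.76523) / 15 = 170.27654
R_{3,2} = (16·170.26198 − 170.43208) / 15 = 170.25064
R_{3,3} = (64·170.25064 − 170.27654) / 63 = 170.25023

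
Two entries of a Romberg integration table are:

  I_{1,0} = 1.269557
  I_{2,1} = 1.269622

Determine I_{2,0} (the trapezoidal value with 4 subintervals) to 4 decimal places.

From I_{2,1} = (4·I_{2,0} − I_{1,0})/3, solve for I_{2,0}:
4·I_{2,0} = 3·1.269622 + 1.269557 = 5.078423
I_{2,0} = 1.269606

1.2696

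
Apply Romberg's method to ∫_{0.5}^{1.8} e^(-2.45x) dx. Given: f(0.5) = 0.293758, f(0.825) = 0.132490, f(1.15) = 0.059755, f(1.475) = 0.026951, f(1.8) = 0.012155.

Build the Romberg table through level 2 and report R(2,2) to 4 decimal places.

0.1150

R(0,0) (trapezoid, 1 panel, h=1.3000): 0.198843
R(1,0) (trapezoid, 2 panels, h=0.6500): 0.138262
R(2,0) (trapezoid, 4 panels, h=0.3250): 0.120950
R(1,1) = 0.138262 + (0.138262 − 0.198843)/3 = 0.118068
R(2,1) = 0.120950 + (0.120950 − 0.138262)/3 = 0.115179
R(2,2) = 0.115179 + (0.115179 − 0.118068)/15 = 0.114986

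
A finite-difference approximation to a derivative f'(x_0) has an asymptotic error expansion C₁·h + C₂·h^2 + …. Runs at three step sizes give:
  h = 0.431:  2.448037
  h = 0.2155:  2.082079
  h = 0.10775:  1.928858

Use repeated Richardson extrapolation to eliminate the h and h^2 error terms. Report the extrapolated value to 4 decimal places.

First eliminate the h term (factor 2^1 = 2):
  B₁ = (2·2.082079 − 2.448037)/1 = 1.716121
  B₂ = (2·1.928858 − 2.082079)/1 = 1.775637
Then eliminate the h^2 term (factor 2^2 = 4):
  (4·1.775637 − 1.716121)/3 = 1.795476

1.7955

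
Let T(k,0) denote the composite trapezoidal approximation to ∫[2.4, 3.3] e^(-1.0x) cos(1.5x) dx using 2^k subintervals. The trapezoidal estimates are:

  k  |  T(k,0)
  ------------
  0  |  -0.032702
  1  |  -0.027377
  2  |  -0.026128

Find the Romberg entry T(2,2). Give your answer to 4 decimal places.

-0.0257

T(1,1) = -0.027377 + (-0.027377 − (-0.032702))/3 = -0.025602
T(2,1) = -0.026128 + (-0.026128 − (-0.027377))/3 = -0.025712
T(2,2) = -0.025712 + (-0.025712 − (-0.025602))/15 = -0.025719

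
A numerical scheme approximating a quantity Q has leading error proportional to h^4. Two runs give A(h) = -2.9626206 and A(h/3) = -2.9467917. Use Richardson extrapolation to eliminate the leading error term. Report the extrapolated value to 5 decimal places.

-2.94659

The leading error scales as h^4; refining by a factor of 3 reduces it by 3^4 = 81.
Extrapolated value = (81·A(h/3) − A(h)) / (81 − 1)
= (81·(-2.9467917) − (-2.9626206)) / 80
= -235.7275071 / 80 = -2.9465938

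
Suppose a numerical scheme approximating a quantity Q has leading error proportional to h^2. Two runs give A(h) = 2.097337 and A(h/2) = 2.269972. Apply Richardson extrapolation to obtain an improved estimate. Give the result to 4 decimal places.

2.3275

The leading error scales as h^2; refining by a factor of 2 reduces it by 2^2 = 4.
Extrapolated value = (4·A(h/2) − A(h)) / (4 − 1)
= (4·2.269972 − 2.097337) / 3
= 6.982551 / 3 = 2.327517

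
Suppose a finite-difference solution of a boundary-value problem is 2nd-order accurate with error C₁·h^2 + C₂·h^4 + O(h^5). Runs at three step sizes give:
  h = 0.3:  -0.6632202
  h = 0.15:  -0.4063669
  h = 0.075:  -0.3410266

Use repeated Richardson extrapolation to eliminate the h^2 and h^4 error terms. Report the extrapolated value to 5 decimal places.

-0.31915

First eliminate the h^2 term (factor 2^2 = 4):
  B₁ = (4·(-0.4063669) − (-0.6632202))/3 = -0.3207491
  B₂ = (4·(-0.3410266) − (-0.4063669))/3 = -0.3192465
Then eliminate the h^4 term (factor 2^4 = 16):
  (16·(-0.3192465) − (-0.3207491))/15 = -0.3191463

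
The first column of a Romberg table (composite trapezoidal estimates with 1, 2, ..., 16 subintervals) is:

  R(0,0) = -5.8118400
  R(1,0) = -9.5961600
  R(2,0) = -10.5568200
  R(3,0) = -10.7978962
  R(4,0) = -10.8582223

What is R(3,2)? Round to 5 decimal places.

R(2,1) = -10.5568200 + (-10.5568200 − (-9.5961600))/3 = -10.8770400
R(3,1) = (4·(-10.7978962) − (-10.5568200)) / 3 = -10.8782549
R(3,2) = (16·(-10.8782549) − (-10.8770400)) / 15 = -10.8783359

-10.87834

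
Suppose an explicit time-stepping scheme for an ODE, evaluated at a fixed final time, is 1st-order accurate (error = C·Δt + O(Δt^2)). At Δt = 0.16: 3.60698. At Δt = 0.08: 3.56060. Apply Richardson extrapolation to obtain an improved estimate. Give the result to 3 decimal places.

3.514

The leading error scales as Δt; refining by a factor of 2 reduces it by 2^1 = 2.
Extrapolated value = (2·A(Δt/2) − A(Δt)) / (2 − 1)
= (2·3.56060 − 3.60698) / 1
= 3.51422 / 1 = 3.51422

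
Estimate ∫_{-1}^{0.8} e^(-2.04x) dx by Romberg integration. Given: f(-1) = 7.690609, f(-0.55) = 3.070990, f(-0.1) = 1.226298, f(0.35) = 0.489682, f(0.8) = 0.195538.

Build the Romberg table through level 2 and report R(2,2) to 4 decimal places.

R(0,0) (trapezoid, 1 panel, h=1.8000): 7.097532
R(1,0) (trapezoid, 2 panels, h=0.9000): 4.652434
R(2,0) (trapezoid, 4 panels, h=0.4500): 3.928520
R(1,1) = 4.652434 + (4.652434 − 7.097532)/3 = 3.837401
R(2,1) = 3.928520 + (3.928520 − 4.652434)/3 = 3.687215
R(2,2) = 3.687215 + (3.687215 − 3.837401)/15 = 3.677203

3.6772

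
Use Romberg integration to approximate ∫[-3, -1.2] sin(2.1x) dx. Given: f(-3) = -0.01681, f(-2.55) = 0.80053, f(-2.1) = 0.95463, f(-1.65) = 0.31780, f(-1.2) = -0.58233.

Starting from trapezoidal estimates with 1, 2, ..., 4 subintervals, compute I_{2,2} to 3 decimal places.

0.861

I_{0,0} (trapezoid, 1 panel, h=1.8000): -0.53923
I_{1,0} (trapezoid, 2 panels, h=0.9000): 0.58955
I_{2,0} (trapezoid, 4 panels, h=0.4500): 0.79803
I_{1,1} = 0.58955 + (0.58955 − (-0.53923))/3 = 0.96581
I_{2,1} = 0.79803 + (0.79803 − 0.58955)/3 = 0.86752
I_{2,2} = 0.86752 + (0.86752 − 0.96581)/15 = 0.86097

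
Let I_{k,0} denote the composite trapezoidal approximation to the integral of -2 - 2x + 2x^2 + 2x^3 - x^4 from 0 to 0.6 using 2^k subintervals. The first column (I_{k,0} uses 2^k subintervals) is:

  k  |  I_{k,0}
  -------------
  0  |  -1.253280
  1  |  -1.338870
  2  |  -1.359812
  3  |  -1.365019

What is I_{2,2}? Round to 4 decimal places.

-1.3668

I_{1,1} = -1.338870 + (-1.338870 − (-1.253280))/3 = -1.367400
I_{2,1} = (4·(-1.359812) − (-1.338870)) / 3 = -1.366793
I_{2,2} = -1.366793 + (-1.366793 − (-1.367400))/15 = -1.366753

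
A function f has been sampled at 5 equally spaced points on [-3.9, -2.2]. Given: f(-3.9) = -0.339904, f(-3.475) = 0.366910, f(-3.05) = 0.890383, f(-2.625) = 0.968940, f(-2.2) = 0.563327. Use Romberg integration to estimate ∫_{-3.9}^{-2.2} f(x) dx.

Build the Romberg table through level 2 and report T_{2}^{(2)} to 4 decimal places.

T_{0}^{(0)} (trapezoid, 1 panel, h=1.7000): 0.189910
T_{1}^{(0)} (trapezoid, 2 panels, h=0.8500): 0.851780
T_{2}^{(0)} (trapezoid, 4 panels, h=0.4250): 0.993626
T_{1}^{(1)} = 0.851780 + (0.851780 − 0.189910)/3 = 1.072403
T_{2}^{(1)} = 0.993626 + (0.993626 − 0.851780)/3 = 1.040908
T_{2}^{(2)} = 1.040908 + (1.040908 − 1.072403)/15 = 1.038808

1.0388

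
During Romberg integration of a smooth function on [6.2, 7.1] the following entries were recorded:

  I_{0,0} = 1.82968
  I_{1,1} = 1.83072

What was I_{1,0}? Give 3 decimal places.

From I_{1,1} = (4·I_{1,0} − I_{0,0})/3, solve for I_{1,0}:
4·I_{1,0} = 3·1.83072 + 1.82968 = 7.32184
I_{1,0} = 1.83046

1.830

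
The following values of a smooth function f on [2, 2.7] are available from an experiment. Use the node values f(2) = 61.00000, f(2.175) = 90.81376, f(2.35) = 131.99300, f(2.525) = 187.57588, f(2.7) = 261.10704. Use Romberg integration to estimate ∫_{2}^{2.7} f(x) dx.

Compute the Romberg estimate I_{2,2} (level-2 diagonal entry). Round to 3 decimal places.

99.144

I_{0,0} (trapezoid, 1 panel, h=0.7000): 112.73746
I_{1,0} (trapezoid, 2 panels, h=0.3500): 102.56628
I_{2,0} (trapezoid, 4 panels, h=0.1750): 100.00133
I_{1,1} = 102.56628 + (102.56628 − 112.73746)/3 = 99.17589
I_{2,1} = 100.00133 + (100.00133 − 102.56628)/3 = 99.14635
I_{2,2} = 99.14635 + (99.14635 − 99.17589)/15 = 99.14438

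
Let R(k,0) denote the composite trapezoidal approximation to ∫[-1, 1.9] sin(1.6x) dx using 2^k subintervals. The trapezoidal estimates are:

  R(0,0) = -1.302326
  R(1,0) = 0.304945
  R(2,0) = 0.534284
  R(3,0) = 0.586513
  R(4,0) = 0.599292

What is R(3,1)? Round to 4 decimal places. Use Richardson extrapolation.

Richardson extrapolation on the trapezoidal column (denominator 4−1=3):
R(3,1) = (4·0.586513 − 0.534284) / 3 = 0.603923
(Column j=1 coincides with Simpson's rule on the same nodes.)

0.6039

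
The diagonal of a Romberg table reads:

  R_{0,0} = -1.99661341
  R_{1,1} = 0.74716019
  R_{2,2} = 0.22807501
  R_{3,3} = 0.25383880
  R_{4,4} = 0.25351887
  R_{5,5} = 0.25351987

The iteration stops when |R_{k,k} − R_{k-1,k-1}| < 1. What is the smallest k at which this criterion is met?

|R_{1,1} − R_{0,0}| = 2.74377360 ≥ 1
|R_{2,2} − R_{1,1}| = 0.51908518 < 1

k = 2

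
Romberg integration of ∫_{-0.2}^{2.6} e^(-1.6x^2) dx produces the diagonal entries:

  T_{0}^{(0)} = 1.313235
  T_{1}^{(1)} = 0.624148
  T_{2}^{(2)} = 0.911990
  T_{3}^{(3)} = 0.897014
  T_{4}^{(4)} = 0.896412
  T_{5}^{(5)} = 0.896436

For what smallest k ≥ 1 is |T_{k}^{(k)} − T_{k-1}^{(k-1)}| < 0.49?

|T_{1}^{(1)} − T_{0}^{(0)}| = 0.689087 ≥ 0.49
|T_{2}^{(2)} − T_{1}^{(1)}| = 0.287842 < 0.49

k = 2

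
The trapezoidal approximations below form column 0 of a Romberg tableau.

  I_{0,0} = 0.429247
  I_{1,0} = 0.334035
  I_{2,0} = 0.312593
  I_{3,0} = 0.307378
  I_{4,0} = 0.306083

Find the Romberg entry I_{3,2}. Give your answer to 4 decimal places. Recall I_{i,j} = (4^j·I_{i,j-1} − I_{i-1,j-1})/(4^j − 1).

Richardson extrapolation on the trapezoidal column (denominator 4−1=3):
I_{2,1} = 0.312593 + (0.312593 − 0.334035)/3 = 0.305446
I_{3,1} = (4·0.307378 − 0.312593) / 3 = 0.305640
I_{3,2} = (16·0.305640 − 0.305446) / 15 = 0.305653
(Column j=1 coincides with Simpson's rule on the same nodes.)

0.3057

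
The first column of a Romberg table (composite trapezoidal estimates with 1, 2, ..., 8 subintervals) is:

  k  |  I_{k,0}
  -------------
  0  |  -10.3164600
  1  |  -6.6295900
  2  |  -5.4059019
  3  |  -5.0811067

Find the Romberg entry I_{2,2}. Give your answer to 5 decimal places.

Richardson extrapolation on the trapezoidal column (denominator 4−1=3):
I_{1,1} = (4·(-6.6295900) − (-10.3164600)) / 3 = -5.4006333
I_{2,1} = -5.4059019 + (-5.4059019 − (-6.6295900))/3 = -4.9980059
I_{2,2} = (16·(-4.9980059) − (-5.4006333)) / 15 = -4.9711641

-4.97116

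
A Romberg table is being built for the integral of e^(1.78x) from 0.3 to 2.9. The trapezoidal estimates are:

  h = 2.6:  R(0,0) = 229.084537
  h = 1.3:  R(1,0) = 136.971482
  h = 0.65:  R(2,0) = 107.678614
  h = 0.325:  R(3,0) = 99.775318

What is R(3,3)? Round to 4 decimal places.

Richardson extrapolation on the trapezoidal column (denominator 4−1=3):
R(1,1) = (4·136.971482 − 229.084537) / 3 = 106.267130
R(2,1) = 107.678614 + (107.678614 − 136.971482)/3 = 97.914325
R(3,1) = (4·99.775318 − 107.678614) / 3 = 97.140886
R(2,2) = 97.914325 + (97.914325 − 106.267130)/15 = 97.357471
R(3,2) = 97.140886 + (97.140886 − 97.914325)/15 = 97.089323
R(3,3) = 97.089323 + (97.089323 − 97.357471)/63 = 97.085067

97.0851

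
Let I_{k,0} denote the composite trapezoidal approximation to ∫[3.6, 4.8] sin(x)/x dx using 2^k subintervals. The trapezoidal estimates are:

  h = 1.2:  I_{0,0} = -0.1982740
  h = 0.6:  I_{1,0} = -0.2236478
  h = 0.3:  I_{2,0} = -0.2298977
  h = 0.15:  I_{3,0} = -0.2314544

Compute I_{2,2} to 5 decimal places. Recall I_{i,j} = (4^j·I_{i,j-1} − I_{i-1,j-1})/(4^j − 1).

Richardson extrapolation on the trapezoidal column (denominator 4−1=3):
I_{1,1} = (4·(-0.2236478) − (-0.1982740)) / 3 = -0.2321057
I_{2,1} = (4·(-0.2298977) − (-0.2236478)) / 3 = -0.2319810
I_{2,2} = -0.2319810 + (-0.2319810 − (-0.2321057))/15 = -0.2319727
(Column j=1 coincides with Simpson's rule on the same nodes.)

-0.23197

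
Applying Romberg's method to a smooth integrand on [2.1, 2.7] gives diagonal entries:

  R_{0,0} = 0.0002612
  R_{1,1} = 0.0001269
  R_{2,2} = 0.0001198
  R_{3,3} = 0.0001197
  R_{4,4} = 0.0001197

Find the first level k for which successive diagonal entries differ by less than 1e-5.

|R_{1,1} − R_{0,0}| = 0.0001343 ≥ 1e-5
|R_{2,2} − R_{1,1}| = 0.0000071 < 1e-5

k = 2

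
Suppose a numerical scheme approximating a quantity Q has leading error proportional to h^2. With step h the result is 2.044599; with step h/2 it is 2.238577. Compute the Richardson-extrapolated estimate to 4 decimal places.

The leading error scales as h^2; refining by a factor of 2 reduces it by 2^2 = 4.
Extrapolated value = (4·A(h/2) − A(h)) / (4 − 1)
= (4·2.238577 − 2.044599) / 3
= 6.909709 / 3 = 2.303236

2.3032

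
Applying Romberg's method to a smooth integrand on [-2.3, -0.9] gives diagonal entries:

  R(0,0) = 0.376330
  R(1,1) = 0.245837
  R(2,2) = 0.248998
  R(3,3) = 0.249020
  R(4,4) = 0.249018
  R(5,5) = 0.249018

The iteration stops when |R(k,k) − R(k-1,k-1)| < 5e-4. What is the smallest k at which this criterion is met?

|R(1,1) − R(0,0)| = 0.130493 ≥ 5e-4
|R(2,2) − R(1,1)| = 0.003161 ≥ 5e-4
|R(3,3) − R(2,2)| = 0.000022 < 5e-4

k = 3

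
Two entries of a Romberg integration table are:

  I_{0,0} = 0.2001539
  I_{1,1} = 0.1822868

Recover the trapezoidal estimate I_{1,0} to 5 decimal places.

From I_{1,1} = (4·I_{1,0} − I_{0,0})/3, solve for I_{1,0}:
4·I_{1,0} = 3·0.1822868 + 0.2001539 = 0.7470143
I_{1,0} = 0.1867536

0.18675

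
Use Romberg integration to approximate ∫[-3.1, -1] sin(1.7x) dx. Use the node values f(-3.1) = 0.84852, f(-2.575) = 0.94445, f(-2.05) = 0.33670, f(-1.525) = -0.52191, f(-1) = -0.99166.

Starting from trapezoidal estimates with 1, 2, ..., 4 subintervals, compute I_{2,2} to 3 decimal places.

0.386

I_{0,0} (trapezoid, 1 panel, h=2.1000): -0.15030
I_{1,0} (trapezoid, 2 panels, h=1.0500): 0.27839
I_{2,0} (trapezoid, 4 panels, h=0.5250): 0.36103
I_{1,1} = 0.27839 + (0.27839 − (-0.15030))/3 = 0.42129
I_{2,1} = 0.36103 + (0.36103 − 0.27839)/3 = 0.38858
I_{2,2} = 0.38858 + (0.38858 − 0.42129)/15 = 0.38640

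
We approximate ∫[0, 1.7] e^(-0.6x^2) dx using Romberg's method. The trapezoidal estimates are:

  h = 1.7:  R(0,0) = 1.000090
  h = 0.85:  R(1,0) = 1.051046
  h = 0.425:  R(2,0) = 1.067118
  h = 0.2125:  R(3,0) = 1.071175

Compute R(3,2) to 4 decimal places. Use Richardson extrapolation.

R(2,1) = (4·1.067118 − 1.051046) / 3 = 1.072475
R(3,1) = (4·1.071175 − 1.067118) / 3 = 1.072527
R(3,2) = 1.072527 + (1.072527 − 1.072475)/15 = 1.072530

1.0725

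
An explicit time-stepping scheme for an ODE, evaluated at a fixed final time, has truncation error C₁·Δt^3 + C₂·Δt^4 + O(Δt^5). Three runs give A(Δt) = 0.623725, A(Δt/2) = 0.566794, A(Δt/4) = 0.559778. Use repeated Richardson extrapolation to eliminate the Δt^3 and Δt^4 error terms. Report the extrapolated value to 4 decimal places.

First eliminate the Δt^3 term (factor 2^3 = 8):
  B₁ = (8·0.566794 − 0.623725)/7 = 0.558661
  B₂ = (8·0.559778 − 0.566794)/7 = 0.558776
Then eliminate the Δt^4 term (factor 2^4 = 16):
  (16·0.558776 − 0.558661)/15 = 0.558784

0.5588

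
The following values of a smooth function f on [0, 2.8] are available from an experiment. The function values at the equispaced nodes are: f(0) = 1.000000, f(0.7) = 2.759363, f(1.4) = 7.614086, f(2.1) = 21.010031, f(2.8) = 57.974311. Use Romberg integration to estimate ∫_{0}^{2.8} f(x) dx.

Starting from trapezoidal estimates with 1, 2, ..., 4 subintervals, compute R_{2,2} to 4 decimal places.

R_{0,0} (trapezoid, 1 panel, h=2.8000): 82.564035
R_{1,0} (trapezoid, 2 panels, h=1.4000): 51.941738
R_{2,0} (trapezoid, 4 panels, h=0.7000): 42.609445
R_{1,1} = 51.941738 + (51.941738 − 82.564035)/3 = 41.734306
R_{2,1} = 42.609445 + (42.609445 − 51.941738)/3 = 39.498681
R_{2,2} = 39.498681 + (39.498681 − 41.734306)/15 = 39.349639

39.3496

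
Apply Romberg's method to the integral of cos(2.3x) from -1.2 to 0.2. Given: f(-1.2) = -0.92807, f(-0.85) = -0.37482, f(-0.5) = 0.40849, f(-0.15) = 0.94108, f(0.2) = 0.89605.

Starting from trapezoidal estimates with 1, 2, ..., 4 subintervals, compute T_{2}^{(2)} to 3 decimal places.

0.355

T_{0}^{(0)} (trapezoid, 1 panel, h=1.4000): -0.02241
T_{1}^{(0)} (trapezoid, 2 panels, h=0.7000): 0.27474
T_{2}^{(0)} (trapezoid, 4 panels, h=0.3500): 0.33556
T_{1}^{(1)} = 0.27474 + (0.27474 − (-0.02241))/3 = 0.37379
T_{2}^{(1)} = 0.33556 + (0.33556 − 0.27474)/3 = 0.35583
T_{2}^{(2)} = 0.35583 + (0.35583 − 0.37379)/15 = 0.35463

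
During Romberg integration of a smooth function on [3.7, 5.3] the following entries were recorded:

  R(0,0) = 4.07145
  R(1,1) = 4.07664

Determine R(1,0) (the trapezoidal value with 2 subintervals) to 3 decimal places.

4.075

From R(1,1) = (4·R(1,0) − R(0,0))/3, solve for R(1,0):
4·R(1,0) = 3·4.07664 + 4.07145 = 16.30137
R(1,0) = 4.07534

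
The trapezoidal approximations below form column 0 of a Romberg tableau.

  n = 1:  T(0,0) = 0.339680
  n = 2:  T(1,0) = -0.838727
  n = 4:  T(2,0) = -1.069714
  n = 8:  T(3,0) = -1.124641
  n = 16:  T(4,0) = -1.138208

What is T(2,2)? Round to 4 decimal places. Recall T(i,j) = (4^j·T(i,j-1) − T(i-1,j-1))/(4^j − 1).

T(1,1) = -0.838727 + (-0.838727 − 0.339680)/3 = -1.231529
T(2,1) = -1.069714 + (-1.069714 − (-0.838727))/3 = -1.146710
T(2,2) = (16·(-1.146710) − (-1.231529)) / 15 = -1.141055

-1.1411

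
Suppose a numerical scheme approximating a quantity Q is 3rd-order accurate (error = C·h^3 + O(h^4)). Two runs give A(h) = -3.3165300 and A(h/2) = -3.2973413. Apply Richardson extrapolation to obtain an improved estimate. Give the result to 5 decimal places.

Extrapolated value = (8·A(h/2) − A(h)) / (8 − 1)
= (8·(-3.2973413) − (-3.3165300)) / 7
= -23.0622004 / 7 = -3.2946001

-3.29460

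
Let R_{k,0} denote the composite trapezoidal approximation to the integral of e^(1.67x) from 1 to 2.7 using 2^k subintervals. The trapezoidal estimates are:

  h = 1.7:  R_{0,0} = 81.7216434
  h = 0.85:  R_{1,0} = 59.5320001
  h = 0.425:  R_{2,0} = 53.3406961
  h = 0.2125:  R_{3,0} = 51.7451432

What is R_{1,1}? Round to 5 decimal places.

52.13545

Richardson extrapolation on the trapezoidal column (denominator 4−1=3):
R_{1,1} = (4·59.5320001 − 81.7216434) / 3 = 52.1354523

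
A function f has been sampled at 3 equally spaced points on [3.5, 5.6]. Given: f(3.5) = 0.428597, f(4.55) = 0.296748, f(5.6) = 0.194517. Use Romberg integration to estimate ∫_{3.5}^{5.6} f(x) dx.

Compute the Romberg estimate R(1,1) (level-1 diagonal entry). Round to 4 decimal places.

0.6335

R(0,0) (trapezoid, 1 panel, h=2.1000): 0.654270
R(1,0) (trapezoid, 2 panels, h=1.0500): 0.638720
R(1,1) = 0.638720 + (0.638720 − 0.654270)/3 = 0.633537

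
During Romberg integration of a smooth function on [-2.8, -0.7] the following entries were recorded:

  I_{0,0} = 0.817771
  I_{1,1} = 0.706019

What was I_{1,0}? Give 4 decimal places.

From I_{1,1} = (4·I_{1,0} − I_{0,0})/3, solve for I_{1,0}:
4·I_{1,0} = 3·0.706019 + 0.817771 = 2.935828
I_{1,0} = 0.733957

0.7340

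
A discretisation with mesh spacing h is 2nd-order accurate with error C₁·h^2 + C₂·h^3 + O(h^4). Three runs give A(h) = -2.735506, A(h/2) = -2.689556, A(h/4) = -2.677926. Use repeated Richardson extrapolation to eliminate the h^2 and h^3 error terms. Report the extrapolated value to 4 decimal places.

-2.6740

First eliminate the h^2 term (factor 2^2 = 4):
  B₁ = (4·(-2.689556) − (-2.735506))/3 = -2.674239
  B₂ = (4·(-2.677926) − (-2.689556))/3 = -2.674049
Then eliminate the h^3 term (factor 2^3 = 8):
  (8·(-2.674049) − (-2.674239))/7 = -2.674022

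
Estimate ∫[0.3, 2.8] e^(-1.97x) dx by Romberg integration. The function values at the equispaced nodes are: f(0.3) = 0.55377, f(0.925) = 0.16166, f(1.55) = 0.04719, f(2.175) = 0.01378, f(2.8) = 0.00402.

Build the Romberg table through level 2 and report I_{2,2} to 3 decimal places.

0.280

I_{0,0} (trapezoid, 1 panel, h=2.5000): 0.69724
I_{1,0} (trapezoid, 2 panels, h=1.2500): 0.40761
I_{2,0} (trapezoid, 4 panels, h=0.6250): 0.31345
I_{1,1} = 0.40761 + (0.40761 − 0.69724)/3 = 0.31107
I_{2,1} = 0.31345 + (0.31345 − 0.40761)/3 = 0.28206
I_{2,2} = 0.28206 + (0.28206 − 0.31107)/15 = 0.28013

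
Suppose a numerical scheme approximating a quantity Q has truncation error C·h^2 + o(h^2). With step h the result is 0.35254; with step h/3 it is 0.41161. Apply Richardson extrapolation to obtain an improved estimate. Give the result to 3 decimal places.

0.419

The leading error scales as h^2; refining by a factor of 3 reduces it by 3^2 = 9.
Extrapolated value = (9·A(h/3) − A(h)) / (9 − 1)
= (9·0.41161 − 0.35254) / 8
= 3.35195 / 8 = 0.41899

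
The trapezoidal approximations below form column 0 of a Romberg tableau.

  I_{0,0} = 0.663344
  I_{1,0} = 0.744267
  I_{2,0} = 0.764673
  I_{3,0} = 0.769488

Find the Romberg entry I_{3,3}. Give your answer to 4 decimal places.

I_{1,1} = (4·0.744267 − 0.663344) / 3 = 0.771241
I_{2,1} = 0.764673 + (0.764673 − 0.744267)/3 = 0.771475
I_{3,1} = (4·0.769488 − 0.764673) / 3 = 0.771093
I_{2,2} = 0.771475 + (0.771475 − 0.771241)/15 = 0.771491
I_{3,2} = (16·0.771093 − 0.771475) / 15 = 0.771068
I_{3,3} = (64·0.771068 − 0.771491) / 63 = 0.771061

0.7711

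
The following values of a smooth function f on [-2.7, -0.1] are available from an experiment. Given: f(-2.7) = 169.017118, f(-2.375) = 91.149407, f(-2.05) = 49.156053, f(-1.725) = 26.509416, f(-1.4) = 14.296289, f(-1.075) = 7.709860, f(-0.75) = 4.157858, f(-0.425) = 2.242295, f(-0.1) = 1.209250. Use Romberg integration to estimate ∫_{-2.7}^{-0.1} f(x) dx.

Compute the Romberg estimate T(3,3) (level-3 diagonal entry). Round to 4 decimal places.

T(0,0) (trapezoid, 1 panel, h=2.6000): 221.294278
T(1,0) (trapezoid, 2 panels, h=1.3000): 129.232315
T(2,0) (trapezoid, 4 panels, h=0.6500): 99.270200
T(3,0) (trapezoid, 8 panels, h=0.3250): 91.108668
T(1,1) = 129.232315 + (129.232315 − 221.294278)/3 = 98.544994
T(2,1) = 99.270200 + (99.270200 − 129.232315)/3 = 89.282828
T(3,1) = 91.108668 + (91.108668 − 99.270200)/3 = 88.388157
T(2,2) = 89.282828 + (89.282828 − 98.544994)/15 = 88.665350
T(3,2) = 88.388157 + (88.388157 − 89.282828)/15 = 88.328512
T(3,3) = 88.328512 + (88.328512 − 88.665350)/63 = 88.323165

88.3232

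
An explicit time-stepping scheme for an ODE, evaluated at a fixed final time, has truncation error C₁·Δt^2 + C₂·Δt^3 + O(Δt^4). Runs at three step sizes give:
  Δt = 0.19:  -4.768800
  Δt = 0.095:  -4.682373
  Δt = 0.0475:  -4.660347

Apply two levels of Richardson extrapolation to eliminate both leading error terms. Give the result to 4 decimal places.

-4.6529

First eliminate the Δt^2 term (factor 2^2 = 4):
  B₁ = (4·(-4.682373) − (-4.768800))/3 = -4.653564
  B₂ = (4·(-4.660347) − (-4.682373))/3 = -4.653005
Then eliminate the Δt^3 term (factor 2^3 = 8):
  (8·(-4.653005) − (-4.653564))/7 = -4.652925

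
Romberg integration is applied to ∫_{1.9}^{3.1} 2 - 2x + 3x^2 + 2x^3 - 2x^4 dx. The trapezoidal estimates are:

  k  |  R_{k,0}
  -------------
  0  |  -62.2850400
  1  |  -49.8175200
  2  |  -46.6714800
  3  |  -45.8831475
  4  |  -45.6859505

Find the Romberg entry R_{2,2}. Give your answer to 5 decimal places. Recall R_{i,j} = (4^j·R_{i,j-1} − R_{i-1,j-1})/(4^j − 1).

Richardson extrapolation on the trapezoidal column (denominator 4−1=3):
R_{1,1} = (4·(-49.8175200) − (-62.2850400)) / 3 = -45.6616800
R_{2,1} = (4·(-46.6714800) − (-49.8175200)) / 3 = -45.6228000
R_{2,2} = -45.6228000 + (-45.6228000 − (-45.6616800))/15 = -45.6202080

-45.62021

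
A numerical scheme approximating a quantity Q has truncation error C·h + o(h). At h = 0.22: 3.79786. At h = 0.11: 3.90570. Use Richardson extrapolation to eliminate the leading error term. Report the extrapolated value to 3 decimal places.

4.014

The leading error scales as h; refining by a factor of 2 reduces it by 2^1 = 2.
Extrapolated value = (2·A(h/2) − A(h)) / (2 − 1)
= (2·3.90570 − 3.79786) / 1
= 4.01354 / 1 = 4.01354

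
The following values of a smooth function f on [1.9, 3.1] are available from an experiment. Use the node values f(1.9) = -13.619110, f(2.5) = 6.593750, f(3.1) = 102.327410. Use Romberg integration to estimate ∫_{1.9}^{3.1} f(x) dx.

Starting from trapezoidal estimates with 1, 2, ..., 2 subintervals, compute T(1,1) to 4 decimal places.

23.0167

T(0,0) (trapezoid, 1 panel, h=1.2000): 53.224980
T(1,0) (trapezoid, 2 panels, h=0.6000): 30.568740
T(1,1) = 30.568740 + (30.568740 − 53.224980)/3 = 23.016660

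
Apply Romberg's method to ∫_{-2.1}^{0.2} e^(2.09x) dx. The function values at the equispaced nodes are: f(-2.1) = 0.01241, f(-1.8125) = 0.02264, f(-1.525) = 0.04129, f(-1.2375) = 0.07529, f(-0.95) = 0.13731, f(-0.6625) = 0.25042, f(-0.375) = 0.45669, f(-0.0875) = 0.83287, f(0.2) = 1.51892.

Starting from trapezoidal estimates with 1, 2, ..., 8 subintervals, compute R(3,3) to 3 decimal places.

R(0,0) (trapezoid, 1 panel, h=2.3000): 1.76103
R(1,0) (trapezoid, 2 panels, h=1.1500): 1.03842
R(2,0) (trapezoid, 4 panels, h=0.5750): 0.80555
R(3,0) (trapezoid, 8 panels, h=0.2875): 0.74238
R(1,1) = 1.03842 + (1.03842 − 1.76103)/3 = 0.79755
R(2,1) = 0.80555 + (0.80555 − 1.03842)/3 = 0.72793
R(3,1) = 0.74238 + (0.74238 − 0.80555)/3 = 0.72132
R(2,2) = 0.72793 + (0.72793 − 0.79755)/15 = 0.72329
R(3,2) = 0.72132 + (0.72132 − 0.72793)/15 = 0.72088
R(3,3) = 0.72088 + (0.72088 − 0.72329)/63 = 0.72084

0.721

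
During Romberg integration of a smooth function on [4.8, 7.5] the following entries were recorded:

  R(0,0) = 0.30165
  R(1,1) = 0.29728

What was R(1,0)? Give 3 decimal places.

0.298

From R(1,1) = (4·R(1,0) − R(0,0))/3, solve for R(1,0):
4·R(1,0) = 3·0.29728 + 0.30165 = 1.19349
R(1,0) = 0.29837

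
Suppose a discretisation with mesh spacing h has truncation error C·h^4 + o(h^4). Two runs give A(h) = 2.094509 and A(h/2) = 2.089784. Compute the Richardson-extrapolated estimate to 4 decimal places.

2.0895

Extrapolated value = (16·A(h/2) − A(h)) / (16 − 1)
= (16·2.089784 − 2.094509) / 15
= 31.342035 / 15 = 2.089469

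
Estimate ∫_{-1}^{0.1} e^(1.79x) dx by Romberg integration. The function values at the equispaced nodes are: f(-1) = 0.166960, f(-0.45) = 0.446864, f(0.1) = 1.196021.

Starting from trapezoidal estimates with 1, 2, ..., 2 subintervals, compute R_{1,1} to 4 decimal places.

R_{0,0} (trapezoid, 1 panel, h=1.1000): 0.749640
R_{1,0} (trapezoid, 2 panels, h=0.5500): 0.620595
R_{1,1} = 0.620595 + (0.620595 − 0.749640)/3 = 0.577580

0.5776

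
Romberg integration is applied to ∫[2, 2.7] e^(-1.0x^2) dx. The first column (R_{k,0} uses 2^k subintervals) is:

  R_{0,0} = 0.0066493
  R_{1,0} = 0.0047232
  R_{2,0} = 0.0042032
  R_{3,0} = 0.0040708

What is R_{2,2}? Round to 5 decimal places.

0.00403

Richardson extrapolation on the trapezoidal column (denominator 4−1=3):
R_{1,1} = (4·0.0047232 − 0.0066493) / 3 = 0.0040812
R_{2,1} = 0.0042032 + (0.0042032 − 0.0047232)/3 = 0.0040299
R_{2,2} = (16·0.0040299 − 0.0040812) / 15 = 0.0040265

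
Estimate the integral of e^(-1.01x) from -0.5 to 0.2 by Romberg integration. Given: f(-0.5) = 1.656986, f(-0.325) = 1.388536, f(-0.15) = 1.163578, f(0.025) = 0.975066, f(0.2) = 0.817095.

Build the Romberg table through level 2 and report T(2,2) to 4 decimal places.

0.8316

T(0,0) (trapezoid, 1 panel, h=0.7000): 0.865928
T(1,0) (trapezoid, 2 panels, h=0.3500): 0.840216
T(2,0) (trapezoid, 4 panels, h=0.1750): 0.833739
T(1,1) = 0.840216 + (0.840216 − 0.865928)/3 = 0.831645
T(2,1) = 0.833739 + (0.833739 − 0.840216)/3 = 0.831580
T(2,2) = 0.831580 + (0.831580 − 0.831645)/15 = 0.831576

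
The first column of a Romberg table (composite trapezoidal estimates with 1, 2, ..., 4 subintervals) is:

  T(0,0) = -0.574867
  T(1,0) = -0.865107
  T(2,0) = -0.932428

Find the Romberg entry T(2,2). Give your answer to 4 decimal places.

T(1,1) = (4·(-0.865107) − (-0.574867)) / 3 = -0.961854
T(2,1) = -0.932428 + (-0.932428 − (-0.865107))/3 = -0.954868
T(2,2) = (16·(-0.954868) − (-0.961854)) / 15 = -0.954402

-0.9544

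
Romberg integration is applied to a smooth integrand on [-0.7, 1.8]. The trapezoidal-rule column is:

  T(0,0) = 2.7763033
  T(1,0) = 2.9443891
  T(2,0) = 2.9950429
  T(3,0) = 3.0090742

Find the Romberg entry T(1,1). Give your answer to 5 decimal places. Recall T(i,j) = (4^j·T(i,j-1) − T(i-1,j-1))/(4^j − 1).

3.00042

Richardson extrapolation on the trapezoidal column (denominator 4−1=3):
T(1,1) = 2.9443891 + (2.9443891 − 2.7763033)/3 = 3.0004177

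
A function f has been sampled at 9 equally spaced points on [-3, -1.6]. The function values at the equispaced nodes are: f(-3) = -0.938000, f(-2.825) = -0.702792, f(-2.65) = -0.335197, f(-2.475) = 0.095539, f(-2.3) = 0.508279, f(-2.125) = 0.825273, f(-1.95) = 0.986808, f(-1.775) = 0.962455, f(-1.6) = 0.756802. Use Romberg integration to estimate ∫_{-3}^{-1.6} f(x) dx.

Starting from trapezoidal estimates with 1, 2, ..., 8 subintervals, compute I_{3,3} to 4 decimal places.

0.4001

I_{0,0} (trapezoid, 1 panel, h=1.4000): -0.126839
I_{1,0} (trapezoid, 2 panels, h=0.7000): 0.292376
I_{2,0} (trapezoid, 4 panels, h=0.3500): 0.374252
I_{3,0} (trapezoid, 8 panels, h=0.1750): 0.393709
I_{1,1} = 0.292376 + (0.292376 − (-0.126839))/3 = 0.432114
I_{2,1} = 0.374252 + (0.374252 − 0.292376)/3 = 0.401544
I_{3,1} = 0.393709 + (0.393709 − 0.374252)/3 = 0.400195
I_{2,2} = 0.401544 + (0.401544 − 0.432114)/15 = 0.399506
I_{3,2} = 0.400195 + (0.400195 − 0.401544)/15 = 0.400105
I_{3,3} = 0.400105 + (0.400105 − 0.399506)/63 = 0.400115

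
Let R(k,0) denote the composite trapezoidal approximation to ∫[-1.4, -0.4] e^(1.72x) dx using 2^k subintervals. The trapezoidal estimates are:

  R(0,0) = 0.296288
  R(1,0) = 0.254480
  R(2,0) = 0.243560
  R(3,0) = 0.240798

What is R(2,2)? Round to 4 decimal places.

0.2399

Richardson extrapolation on the trapezoidal column (denominator 4−1=3):
R(1,1) = (4·0.254480 − 0.296288) / 3 = 0.240544
R(2,1) = (4·0.243560 − 0.254480) / 3 = 0.239920
R(2,2) = 0.239920 + (0.239920 − 0.240544)/15 = 0.239878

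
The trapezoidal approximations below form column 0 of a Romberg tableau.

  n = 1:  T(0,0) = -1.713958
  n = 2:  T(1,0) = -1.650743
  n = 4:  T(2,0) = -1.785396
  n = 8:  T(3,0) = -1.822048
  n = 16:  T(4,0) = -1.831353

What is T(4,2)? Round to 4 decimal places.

-1.8345

T(3,1) = (4·(-1.822048) − (-1.785396)) / 3 = -1.834265
T(4,1) = (4·(-1.831353) − (-1.822048)) / 3 = -1.834455
T(4,2) = (16·(-1.834455) − (-1.834265)) / 15 = -1.834468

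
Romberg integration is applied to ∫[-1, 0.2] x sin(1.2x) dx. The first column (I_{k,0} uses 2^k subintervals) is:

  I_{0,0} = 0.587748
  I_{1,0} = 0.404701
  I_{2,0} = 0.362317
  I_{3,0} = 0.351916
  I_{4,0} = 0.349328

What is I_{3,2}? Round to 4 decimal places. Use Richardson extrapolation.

Richardson extrapolation on the trapezoidal column (denominator 4−1=3):
I_{2,1} = 0.362317 + (0.362317 − 0.404701)/3 = 0.348189
I_{3,1} = 0.351916 + (0.351916 − 0.362317)/3 = 0.348449
I_{3,2} = 0.348449 + (0.348449 − 0.348189)/15 = 0.348466

0.3485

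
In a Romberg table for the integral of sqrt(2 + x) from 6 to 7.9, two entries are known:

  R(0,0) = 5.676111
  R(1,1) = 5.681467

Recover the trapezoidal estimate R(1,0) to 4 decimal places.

From R(1,1) = (4·R(1,0) − R(0,0))/3, solve for R(1,0):
4·R(1,0) = 3·5.681467 + 5.676111 = 22.720512
R(1,0) = 5.680128

5.6801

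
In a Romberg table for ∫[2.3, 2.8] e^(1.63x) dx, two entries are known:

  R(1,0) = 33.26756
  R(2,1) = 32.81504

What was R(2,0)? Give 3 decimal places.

32.928

From R(2,1) = (4·R(2,0) − R(1,0))/3, solve for R(2,0):
4·R(2,0) = 3·32.81504 + 33.26756 = 131.71268
R(2,0) = 32.92817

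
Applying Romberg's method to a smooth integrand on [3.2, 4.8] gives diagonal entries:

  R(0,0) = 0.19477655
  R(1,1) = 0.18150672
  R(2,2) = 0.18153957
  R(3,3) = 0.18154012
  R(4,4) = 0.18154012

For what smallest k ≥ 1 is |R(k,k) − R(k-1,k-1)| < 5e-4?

k = 2

|R(1,1) − R(0,0)| = 0.01326983 ≥ 5e-4
|R(2,2) − R(1,1)| = 0.00003285 < 5e-4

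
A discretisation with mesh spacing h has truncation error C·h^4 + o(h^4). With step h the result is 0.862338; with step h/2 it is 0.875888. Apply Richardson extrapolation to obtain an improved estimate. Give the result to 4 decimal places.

0.8768

The leading error scales as h^4; refining by a factor of 2 reduces it by 2^4 = 16.
Extrapolated value = (16·A(h/2) − A(h)) / (16 − 1)
= (16·0.875888 − 0.862338) / 15
= 13.151870 / 15 = 0.876791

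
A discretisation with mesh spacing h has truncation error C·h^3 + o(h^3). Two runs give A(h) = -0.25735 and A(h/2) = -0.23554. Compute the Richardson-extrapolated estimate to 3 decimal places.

The leading error scales as h^3; refining by a factor of 2 reduces it by 2^3 = 8.
Extrapolated value = (8·A(h/2) − A(h)) / (8 − 1)
= (8·(-0.23554) − (-0.25735)) / 7
= -1.62697 / 7 = -0.23242

-0.232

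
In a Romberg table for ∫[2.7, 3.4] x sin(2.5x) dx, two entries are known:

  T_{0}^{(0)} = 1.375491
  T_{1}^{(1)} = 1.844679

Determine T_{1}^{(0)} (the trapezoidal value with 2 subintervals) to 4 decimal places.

1.7274

From T_{1}^{(1)} = (4·T_{1}^{(0)} − T_{0}^{(0)})/3, solve for T_{1}^{(0)}:
4·T_{1}^{(0)} = 3·1.844679 + 1.375491 = 6.909528
T_{1}^{(0)} = 1.727382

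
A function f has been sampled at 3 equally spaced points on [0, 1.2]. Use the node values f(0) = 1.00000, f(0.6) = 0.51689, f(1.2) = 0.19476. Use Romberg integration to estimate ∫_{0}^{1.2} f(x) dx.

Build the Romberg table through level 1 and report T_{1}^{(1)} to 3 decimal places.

T_{0}^{(0)} (trapezoid, 1 panel, h=1.2000): 0.71686
T_{1}^{(0)} (trapezoid, 2 panels, h=0.6000): 0.66856
T_{1}^{(1)} = 0.66856 + (0.66856 − 0.71686)/3 = 0.65246

0.652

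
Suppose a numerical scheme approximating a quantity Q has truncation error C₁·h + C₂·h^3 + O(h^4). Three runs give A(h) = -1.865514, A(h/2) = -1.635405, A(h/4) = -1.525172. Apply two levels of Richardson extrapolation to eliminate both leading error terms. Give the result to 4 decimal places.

-1.4163

First eliminate the h term (factor 2^1 = 2):
  B₁ = (2·(-1.635405) − (-1.865514))/1 = -1.405296
  B₂ = (2·(-1.525172) − (-1.635405))/1 = -1.414939
Then eliminate the h^3 term (factor 2^3 = 8):
  (8·(-1.414939) − (-1.405296))/7 = -1.416317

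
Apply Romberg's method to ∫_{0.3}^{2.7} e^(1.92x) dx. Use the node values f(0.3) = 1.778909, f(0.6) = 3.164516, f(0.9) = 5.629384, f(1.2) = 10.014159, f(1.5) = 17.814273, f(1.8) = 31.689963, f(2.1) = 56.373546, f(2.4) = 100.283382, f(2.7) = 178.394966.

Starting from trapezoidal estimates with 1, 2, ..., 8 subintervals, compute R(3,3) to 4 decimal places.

R(0,0) (trapezoid, 1 panel, h=2.4000): 216.208650
R(1,0) (trapezoid, 2 panels, h=1.2000): 129.481453
R(2,0) (trapezoid, 4 panels, h=0.6000): 101.942484
R(3,0) (trapezoid, 8 panels, h=0.3000): 94.516848
R(1,1) = 129.481453 + (129.481453 − 216.208650)/3 = 100.572387
R(2,1) = 101.942484 + (101.942484 − 129.481453)/3 = 92.762828
R(3,1) = 94.516848 + (94.516848 − 101.942484)/3 = 92.041636
R(2,2) = 92.762828 + (92.762828 − 100.572387)/15 = 92.242191
R(3,2) = 92.041636 + (92.041636 − 92.762828)/15 = 91.993557
R(3,3) = 91.993557 + (91.993557 − 92.242191)/63 = 91.989610

91.9896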